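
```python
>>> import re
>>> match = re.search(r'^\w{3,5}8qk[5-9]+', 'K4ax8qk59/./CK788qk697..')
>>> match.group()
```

'K4ax8qk59'

Pattern: anchored at the start of the string; then 3 to 5 of a word character, then the literal '8qk'; then one or more of a character in [5-9].
The match spans [0:9] → 'K4ax8qk59'.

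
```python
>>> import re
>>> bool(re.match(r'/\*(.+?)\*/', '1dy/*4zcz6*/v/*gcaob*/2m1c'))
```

`re.match` won't scan ahead — the pattern has to work from the very first character.
Here position 0 doesn't satisfy it, so the call returns None, and `bool(None)` is False.

False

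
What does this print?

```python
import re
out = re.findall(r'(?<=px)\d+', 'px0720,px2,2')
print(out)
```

Because the assertion is zero-width, the text it checks is not consumed and won't appear in the result.
Walking the string: at [2:6] → '0720'; at [9:10] → '2'.
No capturing groups, so `findall` returns the 2 full match strings.

['0720', '2']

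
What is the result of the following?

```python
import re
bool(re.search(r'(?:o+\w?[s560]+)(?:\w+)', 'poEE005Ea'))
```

False

This matches one or more of a literal 'o', then optionally a word character, then one or more of one of [s560] (non-capturing group); then one or more of a word character (non-capturing group).
Unlike `match`, `search` isn't anchored — it looks for the pattern anywhere in the string.
Here the pattern never matches, so the call returns None, and `bool(None)` is False.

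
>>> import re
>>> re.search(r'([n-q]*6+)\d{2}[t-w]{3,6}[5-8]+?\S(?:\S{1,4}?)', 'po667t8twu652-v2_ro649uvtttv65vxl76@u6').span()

(18, 31)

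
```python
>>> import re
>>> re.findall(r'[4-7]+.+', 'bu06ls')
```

Pattern: one or more of a character in [4-7]; then one or more of any character.
Matches: at [3:6] → '6ls'.
With no groups in the pattern, `findall` gives back each whole match — 1 here.

['6ls']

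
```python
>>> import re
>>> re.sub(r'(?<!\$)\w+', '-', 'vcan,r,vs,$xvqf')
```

'-,-,-,$x-'

The negative lookahead/lookbehind blocks any match where the forbidden context is present.
Matches: at [0:4] → 'vcan'; at [5:6] → 'r'; at [7:9] → 'vs'; at [12:15] → 'vqf'.
Each match is replaced by '-'.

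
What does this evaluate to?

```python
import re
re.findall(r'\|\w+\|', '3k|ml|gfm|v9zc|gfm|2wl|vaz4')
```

`findall` yields the raw match text (3 of them) because the pattern has no groups.

['|ml|', '|v9zc|', '|2wl|']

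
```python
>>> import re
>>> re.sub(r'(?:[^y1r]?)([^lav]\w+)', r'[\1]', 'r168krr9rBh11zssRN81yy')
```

The pattern matches optionally any character except [y1r] (non-capturing group); then any character except [lav], then one or more of a word character (captured).
Matches: at [0:22] → 'r168krr9rBh11zssRN81yy'.
The replacement refers to a captured group, so each match is rewritten using its own captured text.

'[r168krr9rBh11zssRN81yy]'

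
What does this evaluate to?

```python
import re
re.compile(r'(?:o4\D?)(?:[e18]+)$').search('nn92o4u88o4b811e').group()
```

'o4b811e'

Pattern: the literal 'o4', then optionally a non-digit (non-capturing group); then one or more of one of [e18] (non-capturing group); then anchored at the end.
`search` walks the string left to right and returns the first match it finds.
The match spans [9:16] → 'o4b811e'.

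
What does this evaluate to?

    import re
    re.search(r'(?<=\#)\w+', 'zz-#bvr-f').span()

(4, 7)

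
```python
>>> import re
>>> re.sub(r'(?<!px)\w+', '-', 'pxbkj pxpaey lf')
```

'- - -'

The negative lookahead/lookbehind blocks any match where the forbidden context is present.
Matches: at [0:5] → 'pxbkj'; at [6:12] → 'pxpaey'; at [13:15] → 'lf'.
Each match is replaced by '-'.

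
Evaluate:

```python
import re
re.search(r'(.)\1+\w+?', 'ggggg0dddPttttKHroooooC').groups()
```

('g',)

The match spans [0:6] → 'ggggg0'.
Captured: group 1 = 'g'.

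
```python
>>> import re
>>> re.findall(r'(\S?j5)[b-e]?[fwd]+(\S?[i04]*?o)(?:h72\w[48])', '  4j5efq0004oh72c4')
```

`findall` packs the 2 group values into a tuple for every match.

[('4j5', 'q0004o')]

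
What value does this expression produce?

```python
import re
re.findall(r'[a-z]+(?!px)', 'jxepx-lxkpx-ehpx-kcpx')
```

['jxepx', 'lxkpx', 'ehpx', 'kcpx']

The negative lookahead/lookbehind blocks any match where the forbidden context is present.
With no groups in the pattern, `findall` gives back each whole match — 4 here.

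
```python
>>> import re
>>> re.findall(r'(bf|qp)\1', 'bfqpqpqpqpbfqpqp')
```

['qp', 'qp', 'qp']

`\1` has to match the exact text group 1 already captured.
Scanning left to right: at [2:6] match 'qpqp', group 1 = 'qp'; at [6:10] match 'qpqp', group 1 = 'qp'; at [12:16] match 'qpqp', group 1 = 'qp'.
Because there's exactly one group, `findall` drops the full match and keeps group 1 from each hit.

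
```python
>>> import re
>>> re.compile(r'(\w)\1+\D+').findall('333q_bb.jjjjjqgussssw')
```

['3']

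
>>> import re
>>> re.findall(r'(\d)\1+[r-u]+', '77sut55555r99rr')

`\1` has to match the exact text group 1 already captured.
`findall` collects group 1 from each match (3 total).

['7', '5', '9']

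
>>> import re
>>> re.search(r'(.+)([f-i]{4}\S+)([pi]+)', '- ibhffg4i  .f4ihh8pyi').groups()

('- ib', 'hffg4', 'i')

Pattern: one or more of any character (captured); then exactly 4 of a character in [f-i], then one or more of a non-whitespace character (captured); then one or more of one of [pi] (captured).
`re.search` scans for the first position where the pattern succeeds.
The match spans [0:10] → '- ibhffg4i'.
Captured: group 1 = '- ib', group 2 = 'hffg4', group 3 = 'i'.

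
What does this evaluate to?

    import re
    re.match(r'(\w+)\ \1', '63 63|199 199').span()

`re.match` only tries the pattern at the start of the string.
The match spans [0:5] → '63 63'.

(0, 5)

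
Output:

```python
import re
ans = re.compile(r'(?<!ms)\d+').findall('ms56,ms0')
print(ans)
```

['6']

Because the assertion is negative and zero-width, positions next to the forbidden text are skipped.
Scanning left to right: at [3:4] → '6'.
With no groups in the pattern, `findall` gives back each whole match — 1 here.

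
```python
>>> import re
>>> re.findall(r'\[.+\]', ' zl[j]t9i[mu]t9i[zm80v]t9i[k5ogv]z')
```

['[j]t9i[mu]t9i[zm80v]t9i[k5ogv]']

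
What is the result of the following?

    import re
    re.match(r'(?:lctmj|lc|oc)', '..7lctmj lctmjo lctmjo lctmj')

None

With `match`, the pattern is implicitly anchored at the beginning.
Here position 0 doesn't satisfy it, so the call returns None.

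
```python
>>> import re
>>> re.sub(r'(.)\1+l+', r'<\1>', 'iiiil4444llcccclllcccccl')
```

The backreference `\1` re-matches whatever the first group consumed, character for character.
Matches: at [0:5] → 'iiiil'; at [5:11] → '4444ll'; at [11:18] → 'cccclll'; at [18:24] → 'cccccl'.
Each match is replaced using the text its own group 1 captured.

'<i><4><c><c>'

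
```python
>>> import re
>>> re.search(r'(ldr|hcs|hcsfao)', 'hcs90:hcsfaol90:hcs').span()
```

(0, 3)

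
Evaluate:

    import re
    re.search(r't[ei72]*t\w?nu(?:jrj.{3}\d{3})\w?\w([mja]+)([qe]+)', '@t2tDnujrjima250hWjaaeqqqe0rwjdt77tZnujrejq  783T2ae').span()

(1, 26)

This matches a literal 't', then zero or more of one of [ei72]; then the literal 't', then optionally a word character, then the literal 'nu'; then the literal 'jrj', then exactly 3 of any character, then exactly 3 of a digit (non-capturing group); then optionally a word character, then a word character; then one or more of one of [mja] (captured); then one or more of one of [qe] (captured).
Unlike `match`, `search` isn't anchored — it looks for the pattern anywhere in the string.
The match spans [1:26] → 't2tDnujrjima250hWjaaeqqqe'.
Captured: group 1 = 'jaa', group 2 = 'eqqqe'.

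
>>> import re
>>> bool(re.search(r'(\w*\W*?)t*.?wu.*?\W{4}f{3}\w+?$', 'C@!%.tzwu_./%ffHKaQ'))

The pattern matches zero or more of a word character, then zero or more of a non-word character (lazy) (captured); then zero or more of the literal 't', then optionally any character, then the literal 'wu'; then zero or more of any character (lazy), then exactly 4 of a non-word character, then exactly 3 of the literal 'f'; then one or more of a word character (lazy); then anchored at the end.
Here nothing in the string fits, so the call returns None, and `bool(None)` is False.

False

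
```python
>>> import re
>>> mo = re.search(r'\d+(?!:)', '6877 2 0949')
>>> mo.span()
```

Because the assertion is negative and zero-width, positions next to the forbidden text are skipped.
The match spans [0:4] → '6877'.

(0, 4)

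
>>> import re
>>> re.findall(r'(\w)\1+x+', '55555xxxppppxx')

['5', 'p']

`\1` has to match the exact text group 1 already captured.
One capturing group, so `findall` returns just the captured substring from each match — 2 in all.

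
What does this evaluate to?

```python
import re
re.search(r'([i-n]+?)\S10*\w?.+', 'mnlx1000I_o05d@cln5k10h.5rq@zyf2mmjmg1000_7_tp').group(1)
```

'mnl'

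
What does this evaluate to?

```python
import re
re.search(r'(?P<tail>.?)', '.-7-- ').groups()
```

The pattern matches optionally any character (captured as 'tail').
`search` walks the string left to right and returns the first match it finds.
The match spans [0:1] → '.'.
Captured: group 1 = '.'.

('.',)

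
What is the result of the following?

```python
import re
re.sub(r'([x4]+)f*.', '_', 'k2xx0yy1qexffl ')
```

The pattern matches one or more of one of [x4] (captured); then zero or more of a literal 'f', then any character.
Matches: at [2:5] → 'xx0'; at [10:14] → 'xffl'.
`sub` substitutes '_' at each match site.

'k2_yy1qe_ '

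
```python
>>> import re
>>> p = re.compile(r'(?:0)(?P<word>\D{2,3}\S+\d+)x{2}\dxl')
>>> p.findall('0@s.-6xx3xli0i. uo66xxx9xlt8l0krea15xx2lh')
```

['@s.-6']

Pattern: a literal '0' (non-capturing group); then 2 to 3 of a non-digit, then one or more of a non-whitespace character, then one or more of a digit (captured as 'word'); then exactly 2 of a literal 'x', then a digit, then the literal 'xl'.
Matches: at [0:11] match '0@s.-6xx3xl', group 1 = '@s.-6'.
Because there's exactly one group, `findall` drops the full match and keeps group 1 from the one hit.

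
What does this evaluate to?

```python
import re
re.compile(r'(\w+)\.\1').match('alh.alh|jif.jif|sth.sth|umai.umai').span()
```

(0, 7)

`re.match` won't scan ahead — the pattern has to work from the very first character.
The match spans [0:7] → 'alh.alh'.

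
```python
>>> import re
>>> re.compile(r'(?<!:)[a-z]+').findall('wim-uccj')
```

['wim', 'uccj']

`(?!…)`/`(?<!…)` only lets a position through if the neighbouring text does NOT match; no characters are consumed.
Matches: at [0:3] → 'wim'; at [4:8] → 'uccj'.
Since nothing is captured, `findall` lists the 2 matched substrings directly.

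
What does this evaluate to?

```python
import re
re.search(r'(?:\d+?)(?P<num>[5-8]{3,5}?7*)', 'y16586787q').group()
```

Pattern: one or more of a digit (lazy) (non-capturing group); then 3 to 5 of a character in [5-8] (lazy), then zero or more of the literal '7' (captured as 'num').
A non-greedy quantifier consumes as few characters as it can — just enough that the remainder of the pattern still matches from where it stops; whatever follows it matches normally.
`re.search` scans for the first position where the pattern succeeds.
The match spans [1:5] → '1658'.
Captured: group 1 = '658'.

'1658'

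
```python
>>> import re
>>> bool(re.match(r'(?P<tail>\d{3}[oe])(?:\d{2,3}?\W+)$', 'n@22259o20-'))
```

Pattern: exactly 3 of a digit, then one of [oe] (captured as 'tail'); then 2 to 3 of a digit (lazy), then one or more of a non-word character (non-capturing group); then anchored at the end.
`re.match` only tries the pattern at the start of the string.
Here the pattern fails at index 0, so the call returns None, and `bool(None)` is False.

False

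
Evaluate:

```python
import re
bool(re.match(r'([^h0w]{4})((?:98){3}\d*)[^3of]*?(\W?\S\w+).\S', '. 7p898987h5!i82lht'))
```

`match` is anchored at position 0; if the pattern doesn't fit there, it returns None.
Here the pattern fails at index 0, so the call returns None, and `bool(None)` is False.

False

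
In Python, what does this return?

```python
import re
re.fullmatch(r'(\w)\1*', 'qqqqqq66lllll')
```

None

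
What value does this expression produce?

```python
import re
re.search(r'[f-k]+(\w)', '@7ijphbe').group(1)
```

The pattern matches one or more of a character in [f-k]; then a word character (captured).
`re.search` tries every starting position until one works.
The match spans [2:5] → 'ijp'.
Captured: group 1 = 'p'.

'p'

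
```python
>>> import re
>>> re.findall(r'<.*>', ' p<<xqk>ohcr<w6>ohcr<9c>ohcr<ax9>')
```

With no groups in the pattern, `findall` gives back each whole match — 1 here.

['<<xqk>ohcr<w6>ohcr<9c>ohcr<ax9>']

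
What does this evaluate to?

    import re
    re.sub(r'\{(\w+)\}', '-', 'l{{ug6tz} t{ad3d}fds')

'l{- t-fds'

Matches: at [2:9] → '{ug6tz}'; at [11:17] → '{ad3d}'.
Each match is replaced by '-'.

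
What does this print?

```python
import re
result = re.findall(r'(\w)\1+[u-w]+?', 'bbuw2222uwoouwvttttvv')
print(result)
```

['b', '2', 'o', 't']

`\1` has to match the exact text group 1 already captured.
With a single group, `findall` returns only what that group captured — 4 items.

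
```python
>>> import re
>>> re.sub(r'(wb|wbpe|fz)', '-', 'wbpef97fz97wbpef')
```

`|` is ordered: at each position the engine commits to the first alternative that works.
`sub` substitutes '-' at each match site.

'-pef97-97-pef'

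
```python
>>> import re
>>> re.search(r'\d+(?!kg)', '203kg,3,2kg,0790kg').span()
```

(0, 2)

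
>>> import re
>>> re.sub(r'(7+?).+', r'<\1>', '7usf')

'<7>'

The pattern matches one or more of a literal '7' (lazy) (captured); then one or more of any character.
`\1` in the replacement pulls in group 1's text for each match.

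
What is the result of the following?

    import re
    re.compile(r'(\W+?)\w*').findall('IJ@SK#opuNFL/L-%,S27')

['@', '#', '/', '-', '%', ',']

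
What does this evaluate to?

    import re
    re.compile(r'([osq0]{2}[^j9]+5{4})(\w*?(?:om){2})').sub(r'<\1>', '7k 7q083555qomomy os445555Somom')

'7k 7<q083555qomomy os445555>'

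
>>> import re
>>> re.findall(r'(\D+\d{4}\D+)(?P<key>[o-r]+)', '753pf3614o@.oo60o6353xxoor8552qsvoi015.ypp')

[('pf3614o@.o', 'o'), ('o6353xxoo', 'r')]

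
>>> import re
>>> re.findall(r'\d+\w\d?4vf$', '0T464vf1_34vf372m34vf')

['372m34vf']

Pattern: one or more of a digit, then a word character; then optionally a digit, then the literal '4vf'; then anchored at the end.
Walking the string: at [13:21] → '372m34vf'.
No capturing groups, so `findall` returns the 1 full match string.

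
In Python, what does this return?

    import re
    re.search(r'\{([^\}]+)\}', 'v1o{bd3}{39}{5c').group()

'{bd3}'

The match spans [3:8] → '{bd3}'.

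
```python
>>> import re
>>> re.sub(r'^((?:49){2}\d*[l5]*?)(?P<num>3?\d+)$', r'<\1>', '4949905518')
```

'<494990551>'

Pattern: anchored at the start of the string; then the literal '49' repeated 2 times, then zero or more of a digit, then zero or more of one of [l5] (lazy) (captured); then optionally the literal '3', then one or more of a digit (captured as 'num'); then anchored at the end.
Matches: at [0:10] → '4949905518'.
The replacement refers to a captured group, so each match is rewritten using its own captured text.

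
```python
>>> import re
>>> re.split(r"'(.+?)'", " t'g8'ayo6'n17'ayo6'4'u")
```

[' t', 'g8', 'ayo6', 'n17', 'ayo6', '4', 'u']

With a capturing group present, the delimiter's captured portion is kept in the result list.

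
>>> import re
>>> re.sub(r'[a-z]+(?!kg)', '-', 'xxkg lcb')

'- -'

Because the assertion is negative and zero-width, positions next to the forbidden text are skipped.
Matches: at [0:4] → 'xxkg'; at [5:8] → 'lcb'.
Each match is replaced by '-'.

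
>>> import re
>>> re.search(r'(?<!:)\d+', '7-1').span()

`(?!…)`/`(?<!…)` only lets a position through if the neighbouring text does NOT match; no characters are consumed.
The match spans [0:1] → '7'.

(0, 1)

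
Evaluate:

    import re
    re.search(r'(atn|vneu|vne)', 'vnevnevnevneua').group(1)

`re.search` scans for the first position where the pattern succeeds.
The match spans [0:3] → 'vne'.
Captured: group 1 = 'vne'.

'vne'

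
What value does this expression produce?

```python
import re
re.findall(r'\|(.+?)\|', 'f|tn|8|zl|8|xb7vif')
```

['tn', 'zl']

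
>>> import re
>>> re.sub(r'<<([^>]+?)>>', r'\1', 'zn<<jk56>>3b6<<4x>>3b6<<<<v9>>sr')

'znjk563b64x3b6<<v9sr'

Matches: at [2:10] → '<<jk56>>'; at [13:19] → '<<4x>>'; at [22:30] → '<<<<v9>>'.
Each match is replaced using the text its own group 1 captured.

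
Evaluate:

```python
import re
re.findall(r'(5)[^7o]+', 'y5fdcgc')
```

This matches a literal '5' (captured); then one or more of any character except [7o].
Scanning left to right: at [1:7] match '5fdcgc', group 1 = '5'.
Because there's exactly one group, `findall` drops the full match and keeps group 1 from the one hit.

['5']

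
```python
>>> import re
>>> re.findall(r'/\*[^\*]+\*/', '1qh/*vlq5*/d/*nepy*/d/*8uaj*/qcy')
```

`findall` yields the raw match text (3 of them) because the pattern has no groups.

['/*vlq5*/', '/*nepy*/', '/*8uaj*/']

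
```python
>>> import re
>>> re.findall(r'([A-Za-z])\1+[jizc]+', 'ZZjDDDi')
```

['Z', 'D']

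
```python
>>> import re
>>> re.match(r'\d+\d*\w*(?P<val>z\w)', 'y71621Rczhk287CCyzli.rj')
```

None

The pattern matches one or more of a digit, then zero or more of a digit; then zero or more of a word character; then the literal 'z', then a word character (captured as 'val').
`match` is anchored at position 0; if the pattern doesn't fit there, it returns None.
Here the pattern fails at index 0, so the call returns None.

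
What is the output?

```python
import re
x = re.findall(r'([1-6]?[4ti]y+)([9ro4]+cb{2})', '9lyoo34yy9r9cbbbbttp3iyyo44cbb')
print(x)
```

Pattern: optionally a character in [1-6], then one of [4ti], then one or more of a literal 'y' (captured); then one or more of one of [9ro4], then the literal 'c', then exactly 2 of the literal 'b' (captured).
2 groups means each result is a tuple of 2 captured strings — 2 here.

[('34yy', '9r9cbb'), ('3iyy', 'o44cbb')]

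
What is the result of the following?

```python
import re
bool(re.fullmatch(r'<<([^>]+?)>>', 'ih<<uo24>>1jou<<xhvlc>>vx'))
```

For `fullmatch`, every character of the input must be accounted for by the pattern.
Here the string isn't matched end-to-end, so the call returns None, and `bool(None)` is False.

False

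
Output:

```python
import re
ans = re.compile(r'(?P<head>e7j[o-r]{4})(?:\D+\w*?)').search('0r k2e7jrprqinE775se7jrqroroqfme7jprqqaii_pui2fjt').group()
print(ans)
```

e7jrprqinE

The pattern matches the literal 'e7j', then exactly 4 of a character in [o-r] (captured as 'head'); then one or more of a non-digit, then zero or more of a word character (lazy) (non-capturing group).
Lazy quantifiers expand one character at a time until the remainder of the pattern can match.
`search` walks the string left to right and returns the first match it finds.
The match spans [5:15] → 'e7jrprqinE'.
Captured: group 1 = 'e7jrprq'.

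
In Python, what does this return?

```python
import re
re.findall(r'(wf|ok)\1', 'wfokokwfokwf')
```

['ok']

The backreference `\1` re-matches whatever the first group consumed, character for character.
Matches: at [2:6] match 'okok', group 1 = 'ok'.
One capturing group, so `findall` returns just the captured substring from the one match — 1 in all.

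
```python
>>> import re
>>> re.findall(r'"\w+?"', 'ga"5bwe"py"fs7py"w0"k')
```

['"5bwe"', '"fs7py"']

Matches: at [2:8] → '"5bwe"'; at [10:17] → '"fs7py"'.
Since nothing is captured, `findall` lists the 2 matched substrings directly.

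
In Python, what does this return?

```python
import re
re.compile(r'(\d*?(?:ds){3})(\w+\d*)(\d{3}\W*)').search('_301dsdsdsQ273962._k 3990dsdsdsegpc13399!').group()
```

The pattern matches zero or more of a digit (lazy), then the literal 'ds' repeated 3 times (captured); then one or more of a word character, then zero or more of a digit (captured); then exactly 3 of a digit, then zero or more of a non-word character (captured).
Unlike `match`, `search` isn't anchored — it looks for the pattern anywhere in the string.
The match spans [1:18] → '301dsdsdsQ273962.'.
Captured: group 1 = '301dsdsds', group 2 = 'Q273', group 3 = '962.'.

'301dsdsdsQ273962.'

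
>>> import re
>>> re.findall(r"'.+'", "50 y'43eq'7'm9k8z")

["'43eq'7'"]

Scanning left to right: at [4:12] → "'43eq'7'".
With no groups in the pattern, `findall` gives back each whole match — 1 here.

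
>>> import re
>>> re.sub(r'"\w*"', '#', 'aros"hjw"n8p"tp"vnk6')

Every occurrence is swapped for '#'.

'aros#n8p#vnk6'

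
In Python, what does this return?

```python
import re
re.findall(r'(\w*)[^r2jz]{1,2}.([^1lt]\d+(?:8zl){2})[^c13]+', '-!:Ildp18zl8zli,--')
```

Pattern: zero or more of a word character (captured); then 1 to 2 of any character except [r2jz], then any character; then any character except [1lt], then one or more of a digit, then the literal '8zl' repeated 2 times (captured); then one or more of any character except [c13].
Walking the string: at [3:18] match 'Ildp18zl8zli,--', groups = ('I', 'p18zl8zl').
2 groups means the one result is a tuple of 2 captured strings — 1 here.

[('I', 'p18zl8zl')]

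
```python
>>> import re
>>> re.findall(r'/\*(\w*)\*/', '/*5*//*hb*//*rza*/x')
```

With a single group, `findall` returns only what that group captured — 3 items.

['5', 'hb', 'rza']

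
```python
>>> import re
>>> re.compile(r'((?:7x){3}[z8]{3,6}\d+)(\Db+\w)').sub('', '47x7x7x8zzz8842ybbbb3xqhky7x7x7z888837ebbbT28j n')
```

Pattern: the literal '7x' repeated 3 times, then 3 to 6 of one of [z8], then one or more of a digit (captured); then a non-digit, then one or more of the literal 'b', then a word character (captured).
Matches: at [1:21] → '7x7x7x8zzz8842ybbbb3'.
Each match is replaced by ''.

'4xqhky7x7x7z888837ebbbT28j n'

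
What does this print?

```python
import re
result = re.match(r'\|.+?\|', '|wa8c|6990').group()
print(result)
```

|wa8c|

`match` is anchored at position 0; if the pattern doesn't fit there, it returns None.
The match spans [0:6] → '|wa8c|'.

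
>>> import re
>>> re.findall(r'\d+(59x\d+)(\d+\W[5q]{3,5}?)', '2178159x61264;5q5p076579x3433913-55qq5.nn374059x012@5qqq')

[('59x6126', '4;5q5'), ('59x01', '2@5qq')]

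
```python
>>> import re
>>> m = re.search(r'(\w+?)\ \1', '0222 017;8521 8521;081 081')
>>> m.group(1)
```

After group 1 captures some text, `\1` only succeeds where that same text appears again.
`re.search` scans for the first position where the pattern succeeds.
The match spans [9:18] → '8521 8521'.
Captured: group 1 = '8521'.

'8521'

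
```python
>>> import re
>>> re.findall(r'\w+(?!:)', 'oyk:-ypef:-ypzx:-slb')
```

Because the assertion is negative and zero-width, positions next to the forbidden text are skipped.
Scanning left to right: at [0:2] → 'oy'; at [5:8] → 'ype'; at [11:14] → 'ypz'; at [17:20] → 'slb'.
No capturing groups, so `findall` returns the 4 full match strings.

['oy', 'ype', 'ypz', 'slb']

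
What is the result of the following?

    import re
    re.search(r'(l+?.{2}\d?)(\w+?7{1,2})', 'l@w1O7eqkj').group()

'l@w1O7'

Pattern: one or more of the literal 'l' (lazy), then exactly 2 of any character, then optionally a digit (captured); then one or more of a word character (lazy), then 1 to 2 of the literal '7' (captured).
`re.search` scans for the first position where the pattern succeeds.
The match spans [0:6] → 'l@w1O7'.
Captured: group 1 = 'l@w1', group 2 = 'O7'.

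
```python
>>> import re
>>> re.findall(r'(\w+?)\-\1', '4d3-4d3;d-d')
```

A backreference is literal: `\1` must see the identical characters the first group matched.
Matches: at [0:7] match '4d3-4d3', group 1 = '4d3'; at [8:11] match 'd-d', group 1 = 'd'.
`findall` collects group 1 from each match (2 total).

['4d3', 'd']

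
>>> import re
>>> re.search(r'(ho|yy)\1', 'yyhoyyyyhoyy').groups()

The match spans [4:8] → 'yyyy'.
Captured: group 1 = 'yy'.

('yy',)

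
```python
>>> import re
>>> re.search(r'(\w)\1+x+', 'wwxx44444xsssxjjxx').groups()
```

('w',)

The backreference `\1` re-matches whatever the first group consumed, character for character.
Unlike `match`, `search` isn't anchored — it looks for the pattern anywhere in the string.
The match spans [0:4] → 'wwxx'.
Captured: group 1 = 'w'.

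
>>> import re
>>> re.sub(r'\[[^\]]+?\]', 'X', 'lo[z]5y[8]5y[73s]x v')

Matches: at [2:5] → '[z]'; at [7:10] → '[8]'; at [12:17] → '[73s]'.
Each match is replaced by 'X'.

'loX5yX5yXx v'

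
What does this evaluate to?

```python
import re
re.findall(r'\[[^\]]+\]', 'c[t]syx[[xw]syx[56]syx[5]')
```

['[t]', '[[xw]', '[56]', '[5]']

Walking the string: at [1:4] → '[t]'; at [7:12] → '[[xw]'; at [15:19] → '[56]'; at [22:25] → '[5]'.
With no groups in the pattern, `findall` gives back each whole match — 4 here.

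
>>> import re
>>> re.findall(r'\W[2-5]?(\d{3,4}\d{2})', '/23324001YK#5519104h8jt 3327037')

['332400', '519104', '327037']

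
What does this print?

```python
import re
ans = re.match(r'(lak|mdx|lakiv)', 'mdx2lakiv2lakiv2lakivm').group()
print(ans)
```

mdx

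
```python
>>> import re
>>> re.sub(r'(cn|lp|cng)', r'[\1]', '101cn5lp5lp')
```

Matches: at [3:5] → 'cn'; at [6:8] → 'lp'; at [9:11] → 'lp'.
The replacement refers to a captured group, so each match is rewritten using its own captured text.

'101[cn]5[lp]5[lp]'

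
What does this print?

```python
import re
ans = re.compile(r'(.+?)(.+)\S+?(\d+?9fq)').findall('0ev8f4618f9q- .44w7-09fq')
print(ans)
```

[('0', 'ev8f4618f9q- .44w7', '09fq')]

Multiple groups make `findall` return tuples — one 3-tuple for the one match.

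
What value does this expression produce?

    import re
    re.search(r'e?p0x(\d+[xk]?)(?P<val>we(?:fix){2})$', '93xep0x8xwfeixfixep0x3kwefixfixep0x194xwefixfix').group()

The pattern matches optionally the literal 'e', then the literal 'p0x'; then one or more of a digit, then optionally one of [xk] (captured); then the literal 'we', then the literal 'fix' repeated 2 times (captured as 'val'); then anchored at the end.
`re.search` tries every starting position until one works.
The match spans [31:47] → 'ep0x194xwefixfix'.
Captured: group 1 = '194x', group 2 = 'wefixfix'.

'ep0x194xwefixfix'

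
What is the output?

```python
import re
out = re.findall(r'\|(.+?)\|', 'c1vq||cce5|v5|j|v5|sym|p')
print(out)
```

With the lazy modifier that quantifier settles for the fewest repetitions that let the rest of the pattern succeed (the atoms after it are unaffected and can still be greedy).
`findall` collects group 1 from each match (3 total).

['|cce5', 'j', 'sym']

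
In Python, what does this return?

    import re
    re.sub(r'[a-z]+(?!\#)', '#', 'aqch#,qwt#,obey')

The negative lookahead/lookbehind blocks any match where the forbidden context is present.
Matches: at [0:3] → 'aqc'; at [6:8] → 'qw'; at [11:15] → 'obey'.
`sub` substitutes '#' at each match site.

'#h#,#t#,#'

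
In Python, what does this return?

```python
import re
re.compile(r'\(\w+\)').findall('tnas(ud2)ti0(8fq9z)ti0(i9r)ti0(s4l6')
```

['(ud2)', '(8fq9z)', '(i9r)']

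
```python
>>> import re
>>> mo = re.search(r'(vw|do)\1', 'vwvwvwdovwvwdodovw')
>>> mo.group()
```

'vwvw'

`\1` is not a pattern — it's the concrete string captured by group 1, re-applied verbatim.
The match spans [0:4] → 'vwvw'.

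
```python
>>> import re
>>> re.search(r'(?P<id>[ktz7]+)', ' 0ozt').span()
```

(3, 5)

Pattern: one or more of one of [ktz7] (captured as 'id').
The match spans [3:5] → 'zt'.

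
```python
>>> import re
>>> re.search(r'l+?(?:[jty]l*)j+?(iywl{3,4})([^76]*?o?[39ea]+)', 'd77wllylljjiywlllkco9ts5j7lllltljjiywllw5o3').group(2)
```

'kco9'

The match spans [4:21] → 'llylljjiywlllkco9'.
Captured: group 1 = 'iywlll', group 2 = 'kco9'.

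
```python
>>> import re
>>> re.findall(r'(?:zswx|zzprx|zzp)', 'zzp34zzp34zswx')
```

No capturing groups, so `findall` returns the 3 full match strings.

['zzp', 'zzp', 'zswx']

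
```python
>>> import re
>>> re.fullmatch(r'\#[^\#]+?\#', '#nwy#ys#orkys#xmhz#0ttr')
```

`re.fullmatch` is like wrapping the pattern in `^…$` (in single-line mode).
Here the pattern can't cover the whole string, so the call returns None.

None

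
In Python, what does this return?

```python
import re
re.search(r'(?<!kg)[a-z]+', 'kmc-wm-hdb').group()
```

'kmc'

Because the assertion is negative and zero-width, positions next to the forbidden text are skipped.
The match spans [0:3] → 'kmc'.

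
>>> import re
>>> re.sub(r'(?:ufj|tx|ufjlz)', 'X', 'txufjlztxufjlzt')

The regex engine tests alternatives in the order written; an earlier branch that matches wins even if a later one would match more.
Matches: at [0:2] → 'tx'; at [2:5] → 'ufj'; at [7:9] → 'tx'; at [9:12] → 'ufj'.
Each match is replaced by 'X'.

'XXlzXXlzt'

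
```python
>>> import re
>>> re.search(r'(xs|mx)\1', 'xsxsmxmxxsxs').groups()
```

('xs',)

The match spans [0:4] → 'xsxs'.
Captured: group 1 = 'xs'.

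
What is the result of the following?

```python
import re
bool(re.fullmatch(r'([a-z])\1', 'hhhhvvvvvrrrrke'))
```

For `fullmatch`, every character of the input must be accounted for by the pattern.
Here there's no way to consume every character, so the call returns None, and `bool(None)` is False.

False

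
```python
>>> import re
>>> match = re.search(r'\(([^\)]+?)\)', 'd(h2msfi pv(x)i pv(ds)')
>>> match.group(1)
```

'h2msfi pv(x'

`search` walks the string left to right and returns the first match it finds.
The match spans [1:14] → '(h2msfi pv(x)'.
Captured: group 1 = 'h2msfi pv(x'.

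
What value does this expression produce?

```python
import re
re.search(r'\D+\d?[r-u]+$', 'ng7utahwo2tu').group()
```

'utahwo2tu'

Pattern: one or more of a non-digit; then optionally a digit, then one or more of a character in [r-u]; then anchored at the end.
Unlike `match`, `search` isn't anchored — it looks for the pattern anywhere in the string.
The match spans [3:12] → 'utahwo2tu'.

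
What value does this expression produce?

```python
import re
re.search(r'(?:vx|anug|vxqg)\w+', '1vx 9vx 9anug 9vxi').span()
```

(15, 18)

Unlike `match`, `search` isn't anchored — it looks for the pattern anywhere in the string.
The match spans [15:18] → 'vxi'.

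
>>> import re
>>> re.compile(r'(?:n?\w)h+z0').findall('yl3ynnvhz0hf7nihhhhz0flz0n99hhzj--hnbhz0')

['nvhz0', 'nihhhhz0', 'nbhz0']

With no groups in the pattern, `findall` gives back each whole match — 3 here.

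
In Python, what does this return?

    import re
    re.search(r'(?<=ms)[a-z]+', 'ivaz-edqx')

None

The `(?=…)`/`(?<=…)` assertion just peeks at neighbouring text; it doesn't advance the match position.
`re.search` tries every starting position until one works.
Here no position works, so the call returns None.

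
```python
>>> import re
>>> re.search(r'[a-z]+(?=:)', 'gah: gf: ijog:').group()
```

'gah'

The `(?=…)`/`(?<=…)` assertion just peeks at neighbouring text; it doesn't advance the match position.
The match spans [0:3] → 'gah'.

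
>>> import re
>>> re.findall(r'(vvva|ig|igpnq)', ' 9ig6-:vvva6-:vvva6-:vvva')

['ig', 'vvva', 'vvva', 'vvva']

Scanning left to right: at [2:4] match 'ig', group 1 = 'ig'; at [7:11] match 'vvva', group 1 = 'vvva'; at [14:18] match 'vvva', group 1 = 'vvva'; at [21:25] match 'vvva', group 1 = 'vvva'.
With a single group, `findall` returns only what that group captured — 4 items.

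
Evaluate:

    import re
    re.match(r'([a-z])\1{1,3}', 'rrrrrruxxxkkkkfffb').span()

(0, 4)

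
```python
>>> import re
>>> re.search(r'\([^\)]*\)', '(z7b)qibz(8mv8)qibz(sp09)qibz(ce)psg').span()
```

(0, 5)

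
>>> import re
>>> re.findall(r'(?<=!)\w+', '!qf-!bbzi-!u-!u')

Because the assertion is zero-width, the text it checks is not consumed and won't appear in the result.
With no groups in the pattern, `findall` gives back each whole match — 4 here.

['qf', 'bbzi', 'u', 'u']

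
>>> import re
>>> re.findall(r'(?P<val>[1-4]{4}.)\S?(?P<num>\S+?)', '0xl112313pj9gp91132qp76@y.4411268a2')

[('11231', 'p'), ('1132q', '7'), ('44112', '8')]

A non-greedy quantifier consumes as few characters as it can — just enough that the remainder of the pattern still matches from where it stops; whatever follows it matches normally.
2 groups means each result is a tuple of 2 captured strings — 3 here.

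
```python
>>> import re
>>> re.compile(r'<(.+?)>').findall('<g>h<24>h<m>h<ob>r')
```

['g', '24', 'm', 'ob']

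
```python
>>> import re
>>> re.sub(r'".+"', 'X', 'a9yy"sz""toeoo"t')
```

Matches: at [4:15] → '"sz""toeoo"'.
`sub` substitutes 'X' at each match site.

'a9yyXt'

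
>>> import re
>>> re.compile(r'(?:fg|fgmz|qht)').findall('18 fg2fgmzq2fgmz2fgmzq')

['fg', 'fg', 'fg', 'fg']

`|` is ordered: at each position the engine commits to the first alternative that works.
Walking the string: at [3:5] → 'fg'; at [6:8] → 'fg'; at [12:14] → 'fg'; at [17:19] → 'fg'.
With no groups in the pattern, `findall` gives back each whole match — 4 here.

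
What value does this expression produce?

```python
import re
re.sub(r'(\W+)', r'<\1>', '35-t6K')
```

'35<->t6K'

Each match is replaced using the text its own group 1 captured.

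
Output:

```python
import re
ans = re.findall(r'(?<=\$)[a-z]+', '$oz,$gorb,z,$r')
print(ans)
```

Because the assertion is zero-width, the text it checks is not consumed and won't appear in the result.
Scanning left to right: at [1:3] → 'oz'; at [5:9] → 'gorb'; at [13:14] → 'r'.
`findall` yields the raw match text (3 of them) because the pattern has no groups.

['oz', 'gorb', 'r']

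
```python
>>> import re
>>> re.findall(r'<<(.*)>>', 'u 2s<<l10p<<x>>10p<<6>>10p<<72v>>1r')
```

Scanning left to right: at [4:33] match '<<l10p<<x>>10p<<6>>10p<<72v>>', group 1 = 'l10p<<x>>10p<<6>>10p<<72v'.
With a single group, `findall` returns only what that group captured — 1 item.

['l10p<<x>>10p<<6>>10p<<72v']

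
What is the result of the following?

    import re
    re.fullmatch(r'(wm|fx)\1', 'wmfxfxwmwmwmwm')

For `fullmatch`, every character of the input must be accounted for by the pattern.
Here the string isn't matched end-to-end, so the call returns None.

None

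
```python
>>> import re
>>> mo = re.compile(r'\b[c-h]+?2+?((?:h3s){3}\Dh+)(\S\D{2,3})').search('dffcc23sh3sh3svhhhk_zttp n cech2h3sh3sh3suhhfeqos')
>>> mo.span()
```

(27, 48)

The pattern matches a word boundary (`\b`, zero-width); then one or more of a character in [c-h] (lazy); then one or more of a literal '2' (lazy); then the literal 'h3s' repeated 3 times, then a non-digit, then one or more of a literal 'h' (captured); then a non-whitespace character, then 2 to 3 of a non-digit (captured).
Unlike `match`, `search` isn't anchored — it looks for the pattern anywhere in the string.
The match spans [27:48] → 'cech2h3sh3sh3suhhfeqo'.
Captured: group 1 = 'h3sh3sh3suhh', group 2 = 'feqo'.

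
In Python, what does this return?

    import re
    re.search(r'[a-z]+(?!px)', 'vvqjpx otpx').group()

'vvqjpx'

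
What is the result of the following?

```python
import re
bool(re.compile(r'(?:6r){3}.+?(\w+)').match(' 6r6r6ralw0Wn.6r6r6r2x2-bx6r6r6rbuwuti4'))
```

False

This matches the literal '6r' repeated 3 times, then one or more of any character (lazy); then one or more of a word character (captured).
`re.match` won't scan ahead — the pattern has to work from the very first character.
Here the pattern fails at index 0, so the call returns None, and `bool(None)` is False.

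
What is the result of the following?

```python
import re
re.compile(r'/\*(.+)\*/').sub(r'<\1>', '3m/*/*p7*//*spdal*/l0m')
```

Each match is replaced using the text its own group 1 captured.

'3m</*p7*//*spdal>l0m'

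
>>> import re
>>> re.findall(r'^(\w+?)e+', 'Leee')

The pattern matches anchored at the start of the string; then one or more of a word character (lazy) (captured); then one or more of a literal 'e'.
With a single group, `findall` returns only what that group captured — 1 item.

['L']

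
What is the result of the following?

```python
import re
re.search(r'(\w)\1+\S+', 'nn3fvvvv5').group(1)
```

`\1` has to match the exact text group 1 already captured.
`search` walks the string left to right and returns the first match it finds.
The match spans [0:9] → 'nn3fvvvv5'.
Captured: group 1 = 'n'.

'n'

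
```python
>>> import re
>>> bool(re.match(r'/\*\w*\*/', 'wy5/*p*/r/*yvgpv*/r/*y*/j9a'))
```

`re.match` only tries the pattern at the start of the string.
Here the string doesn't start with a match, so the call returns None, and `bool(None)` is False.

False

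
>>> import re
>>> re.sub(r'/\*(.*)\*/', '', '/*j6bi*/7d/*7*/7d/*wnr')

Matches: at [0:15] → '/*j6bi*/7d/*7*/'.
Each match is replaced by ''.

'7d/*wnr'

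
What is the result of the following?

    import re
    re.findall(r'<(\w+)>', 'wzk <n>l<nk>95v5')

['n', 'nk']

Walking the string: at [4:7] match '<n>', group 1 = 'n'; at [8:12] match '<nk>', group 1 = 'nk'.
`findall` collects group 1 from each match (2 total).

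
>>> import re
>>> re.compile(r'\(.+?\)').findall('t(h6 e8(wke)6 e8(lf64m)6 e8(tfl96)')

['(h6 e8(wke)', '(lf64m)', '(tfl96)']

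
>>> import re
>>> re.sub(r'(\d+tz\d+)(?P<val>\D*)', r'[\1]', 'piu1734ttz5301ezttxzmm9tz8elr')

The pattern matches one or more of a digit, then the literal 'tz', then one or more of a digit (captured); then zero or more of a non-digit (captured as 'val').
Matches: at [22:29] → '9tz8elr'.
`\1` in the replacement pulls in group 1's text for each match.

'piu1734ttz5301ezttxzmm[9tz8]'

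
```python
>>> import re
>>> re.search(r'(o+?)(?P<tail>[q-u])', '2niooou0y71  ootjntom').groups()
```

('ooo', 'u')

This matches one or more of a literal 'o' (lazy) (captured); then a character in [q-u] (captured as 'tail').
`re.search` scans for the first position where the pattern succeeds.
The match spans [3:7] → 'ooou'.
Captured: group 1 = 'ooo', group 2 = 'u'.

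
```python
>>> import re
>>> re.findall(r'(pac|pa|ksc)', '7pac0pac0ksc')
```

['pac', 'pac', 'ksc']

Alternation tries branches left to right and keeps the first one that lets the overall match succeed at that position.
Matches: at [1:4] match 'pac', group 1 = 'pac'; at [5:8] match 'pac', group 1 = 'pac'; at [9:12] match 'ksc', group 1 = 'ksc'.
Because there's exactly one group, `findall` drops the full match and keeps group 1 from each hit.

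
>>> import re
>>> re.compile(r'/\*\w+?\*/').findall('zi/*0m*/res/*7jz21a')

['/*0m*/']

Scanning left to right: at [2:8] → '/*0m*/'.
`findall` yields the raw match text (1 of them) because the pattern has no groups.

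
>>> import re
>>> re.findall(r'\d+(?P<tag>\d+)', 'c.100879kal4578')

['9', '8']

Pattern: one or more of a digit; then one or more of a digit (captured as 'tag').
Matches: at [2:8] match '100879', group 1 = '9'; at [11:15] match '4578', group 1 = '8'.
One capturing group, so `findall` returns just the captured substring from each match — 2 in all.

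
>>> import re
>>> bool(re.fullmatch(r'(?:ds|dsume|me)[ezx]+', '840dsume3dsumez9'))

False

`re.fullmatch` is like wrapping the pattern in `^…$` (in single-line mode).
Here there's no way to consume every character, so the call returns None, and `bool(None)` is False.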